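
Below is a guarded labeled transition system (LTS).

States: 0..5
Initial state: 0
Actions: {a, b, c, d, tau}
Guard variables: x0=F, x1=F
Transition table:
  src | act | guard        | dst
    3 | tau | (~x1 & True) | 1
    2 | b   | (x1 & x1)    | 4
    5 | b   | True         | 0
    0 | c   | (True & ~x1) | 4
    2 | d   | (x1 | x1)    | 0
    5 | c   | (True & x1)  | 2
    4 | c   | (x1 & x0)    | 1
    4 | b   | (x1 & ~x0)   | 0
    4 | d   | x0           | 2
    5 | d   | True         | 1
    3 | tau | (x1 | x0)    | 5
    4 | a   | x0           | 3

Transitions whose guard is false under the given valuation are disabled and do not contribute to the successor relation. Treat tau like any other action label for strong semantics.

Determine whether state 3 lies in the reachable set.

Answer: UNREACHABLE

Working:
Guard filter leaves 4 enabled edge(s).
L0 = {0}
L1 = {4}  total {0,4}
R = {0,4}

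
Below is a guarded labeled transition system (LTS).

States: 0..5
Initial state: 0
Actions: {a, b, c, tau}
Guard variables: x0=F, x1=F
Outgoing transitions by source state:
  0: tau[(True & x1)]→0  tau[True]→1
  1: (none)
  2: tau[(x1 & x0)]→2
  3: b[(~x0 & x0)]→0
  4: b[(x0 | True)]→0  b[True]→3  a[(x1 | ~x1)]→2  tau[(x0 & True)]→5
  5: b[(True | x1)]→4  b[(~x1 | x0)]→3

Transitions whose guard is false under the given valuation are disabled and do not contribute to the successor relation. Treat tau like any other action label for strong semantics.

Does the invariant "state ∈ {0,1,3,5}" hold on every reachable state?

Answer: INVARIANT HOLDS

Trace:
Allowed set {0,1,3,5}
R = {0,1}
  0: ok
  1: ok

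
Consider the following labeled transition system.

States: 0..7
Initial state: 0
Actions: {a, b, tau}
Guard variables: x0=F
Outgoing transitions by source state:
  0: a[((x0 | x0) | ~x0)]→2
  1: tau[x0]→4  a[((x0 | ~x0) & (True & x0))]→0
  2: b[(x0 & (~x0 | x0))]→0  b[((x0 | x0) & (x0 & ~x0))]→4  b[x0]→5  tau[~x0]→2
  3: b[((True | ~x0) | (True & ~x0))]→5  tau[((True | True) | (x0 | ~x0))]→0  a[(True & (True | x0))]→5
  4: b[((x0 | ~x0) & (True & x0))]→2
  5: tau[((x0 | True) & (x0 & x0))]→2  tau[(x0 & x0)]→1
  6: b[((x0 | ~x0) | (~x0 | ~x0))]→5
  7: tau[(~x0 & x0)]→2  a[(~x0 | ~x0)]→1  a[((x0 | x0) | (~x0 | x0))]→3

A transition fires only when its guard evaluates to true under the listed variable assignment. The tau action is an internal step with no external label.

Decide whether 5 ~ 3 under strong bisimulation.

Bisimulation quotient by refinement:
  round 0: {{0,1,2,3,4,5,6,7}}
  round 1: {{0,7},{1,4,5},{2},{3},{6}}
  round 2: {{0},{1,4,5},{2},{3},{6},{7}}
6 equivalence class(es) (converged in 3)
5∈{1,4,5}, 3∈{3}

Answer: NOT BISIMILAR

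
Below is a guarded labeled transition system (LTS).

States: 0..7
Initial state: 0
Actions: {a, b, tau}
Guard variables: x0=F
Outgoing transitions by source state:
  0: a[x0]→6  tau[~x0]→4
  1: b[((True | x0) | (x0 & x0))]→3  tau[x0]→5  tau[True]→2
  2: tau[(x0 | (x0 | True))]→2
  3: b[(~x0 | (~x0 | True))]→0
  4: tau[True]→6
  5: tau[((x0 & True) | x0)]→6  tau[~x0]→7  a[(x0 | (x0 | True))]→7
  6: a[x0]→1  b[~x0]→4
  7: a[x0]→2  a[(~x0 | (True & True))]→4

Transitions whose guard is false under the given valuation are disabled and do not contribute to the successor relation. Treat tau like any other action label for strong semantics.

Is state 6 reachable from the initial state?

Answer: REACHABLE

Working:
10 transition(s) survive guard evaluation.
L0 = {0}
L1 = {4}  total {0,4}
L2 = {6}  total {0,4,6}
Reachable = {0,4,6}
trace reaching 6: tau·tau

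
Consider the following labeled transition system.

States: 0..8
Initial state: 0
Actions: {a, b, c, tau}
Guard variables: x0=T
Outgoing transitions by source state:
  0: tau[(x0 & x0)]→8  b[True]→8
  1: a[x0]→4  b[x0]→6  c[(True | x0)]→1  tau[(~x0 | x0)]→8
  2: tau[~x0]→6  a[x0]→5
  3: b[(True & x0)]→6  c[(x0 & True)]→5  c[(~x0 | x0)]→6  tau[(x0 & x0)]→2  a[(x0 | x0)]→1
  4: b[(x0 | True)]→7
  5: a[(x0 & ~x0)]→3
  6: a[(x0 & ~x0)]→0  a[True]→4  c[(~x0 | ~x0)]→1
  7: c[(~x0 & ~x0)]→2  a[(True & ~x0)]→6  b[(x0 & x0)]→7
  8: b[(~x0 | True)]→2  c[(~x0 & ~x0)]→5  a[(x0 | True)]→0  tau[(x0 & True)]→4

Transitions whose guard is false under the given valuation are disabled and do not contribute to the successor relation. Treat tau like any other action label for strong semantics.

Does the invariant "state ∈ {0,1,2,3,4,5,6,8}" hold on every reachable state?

Safe = {0,1,2,3,4,5,6,8}
Reach set: {0,2,4,5,7,8}
  0: ✓
  2: ✓
  4: ✓
  5: ✓
  7: outside
  8: ✓
witness against invariant: tau·tau·b → 7

Answer: INVARIANT VIOLATED at state 7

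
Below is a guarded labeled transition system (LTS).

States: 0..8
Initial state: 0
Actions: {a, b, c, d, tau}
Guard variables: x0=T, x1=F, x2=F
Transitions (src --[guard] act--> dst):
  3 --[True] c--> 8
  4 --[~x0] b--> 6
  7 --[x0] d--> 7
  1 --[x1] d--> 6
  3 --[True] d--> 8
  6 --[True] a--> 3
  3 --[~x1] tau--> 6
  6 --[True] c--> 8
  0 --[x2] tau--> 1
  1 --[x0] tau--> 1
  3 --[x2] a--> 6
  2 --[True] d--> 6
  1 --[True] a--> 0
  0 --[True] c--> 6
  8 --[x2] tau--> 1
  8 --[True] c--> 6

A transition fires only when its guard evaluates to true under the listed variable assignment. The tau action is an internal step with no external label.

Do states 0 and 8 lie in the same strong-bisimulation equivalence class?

Refine partition for ~:
  π0 = {{0,1,2,3,4,5,6,7,8}}
  π1 = {{0,8},{1},{2,7},{3},{4,5},{6}}
  π2 = {{0,8},{1},{2},{3},{4,5},{6},{7}}
Fixed point at round 3; 7 class(es).
0∈{0,8}, 8∈{0,8}

Answer: BISIMILAR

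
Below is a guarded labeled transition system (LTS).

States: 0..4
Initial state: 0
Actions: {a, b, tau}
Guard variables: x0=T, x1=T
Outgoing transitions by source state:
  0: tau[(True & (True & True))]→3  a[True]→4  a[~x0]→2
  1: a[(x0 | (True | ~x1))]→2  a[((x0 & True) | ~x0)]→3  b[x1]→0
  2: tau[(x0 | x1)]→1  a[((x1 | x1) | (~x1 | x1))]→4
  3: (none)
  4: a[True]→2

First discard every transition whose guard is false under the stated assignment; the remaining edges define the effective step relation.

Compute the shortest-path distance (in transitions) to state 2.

BFS to 2:
  L0 = {0}
  L1 = {3,4}
  L2 = {2}
depth(2)=2, e.g. a·a

Answer: 2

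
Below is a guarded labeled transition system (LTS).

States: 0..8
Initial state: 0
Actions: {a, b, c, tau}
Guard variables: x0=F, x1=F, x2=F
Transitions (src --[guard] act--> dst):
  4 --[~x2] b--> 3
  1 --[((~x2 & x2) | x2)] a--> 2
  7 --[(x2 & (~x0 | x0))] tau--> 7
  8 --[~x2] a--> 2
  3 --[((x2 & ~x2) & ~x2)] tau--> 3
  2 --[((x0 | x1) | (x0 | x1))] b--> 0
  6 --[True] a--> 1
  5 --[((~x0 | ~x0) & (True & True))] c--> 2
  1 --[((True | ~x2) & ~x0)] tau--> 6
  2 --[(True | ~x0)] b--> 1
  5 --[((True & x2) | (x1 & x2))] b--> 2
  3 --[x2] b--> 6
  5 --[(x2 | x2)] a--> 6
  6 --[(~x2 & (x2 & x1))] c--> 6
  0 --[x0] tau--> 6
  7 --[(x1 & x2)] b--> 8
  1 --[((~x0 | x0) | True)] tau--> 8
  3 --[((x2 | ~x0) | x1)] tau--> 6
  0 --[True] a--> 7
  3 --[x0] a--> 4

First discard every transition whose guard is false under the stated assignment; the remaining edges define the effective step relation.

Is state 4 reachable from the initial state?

Answer: UNREACHABLE

Trace:
9 transition(s) survive guard evaluation.
depth 0: {0}
depth 1: {7}  cumulative {0,7}
Reach set: {0,7}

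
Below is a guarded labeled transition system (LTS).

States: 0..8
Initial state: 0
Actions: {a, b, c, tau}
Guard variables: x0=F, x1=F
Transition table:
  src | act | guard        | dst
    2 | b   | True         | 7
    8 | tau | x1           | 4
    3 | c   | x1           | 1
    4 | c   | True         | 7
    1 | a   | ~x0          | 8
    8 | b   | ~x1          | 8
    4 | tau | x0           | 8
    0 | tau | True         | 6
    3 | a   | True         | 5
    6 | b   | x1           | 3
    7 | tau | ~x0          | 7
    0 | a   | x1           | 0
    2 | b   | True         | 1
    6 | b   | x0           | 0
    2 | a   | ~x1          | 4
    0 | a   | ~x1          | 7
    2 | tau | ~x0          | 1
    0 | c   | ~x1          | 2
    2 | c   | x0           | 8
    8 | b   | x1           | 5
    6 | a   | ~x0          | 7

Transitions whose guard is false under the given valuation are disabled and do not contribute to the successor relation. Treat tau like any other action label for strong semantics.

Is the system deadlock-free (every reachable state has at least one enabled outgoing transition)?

Reach set: {0,1,2,4,6,7,8}
  0: a→7  c→2  tau→6  [3 out]
  1: a→8  [1 out]
  2: a→4  b→1  b→7  tau→1  [4 out]
  4: c→7  [1 out]
  6: a→7  [1 out]
  7: tau→7  [1 out]
  8: b→8  [1 out]

Answer: DEADLOCK-FREE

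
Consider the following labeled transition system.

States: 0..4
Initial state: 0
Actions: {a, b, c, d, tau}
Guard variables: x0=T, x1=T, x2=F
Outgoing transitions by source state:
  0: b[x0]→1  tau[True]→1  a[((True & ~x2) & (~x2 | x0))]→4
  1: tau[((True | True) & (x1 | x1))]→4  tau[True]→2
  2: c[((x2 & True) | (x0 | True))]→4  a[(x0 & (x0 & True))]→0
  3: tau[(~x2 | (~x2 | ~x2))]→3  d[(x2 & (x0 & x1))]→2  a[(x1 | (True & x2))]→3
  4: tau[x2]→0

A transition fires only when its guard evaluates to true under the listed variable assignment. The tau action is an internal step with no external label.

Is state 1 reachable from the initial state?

Answer: REACHABLE

Working:
9 transition(s) survive guard evaluation.
Layer 0: {0}
Layer 1: {1,4}  now seen {0,1,4}
Layer 2: {2}  now seen {0,1,2,4}
Reachable = {0,1,2,4}
witness 1: b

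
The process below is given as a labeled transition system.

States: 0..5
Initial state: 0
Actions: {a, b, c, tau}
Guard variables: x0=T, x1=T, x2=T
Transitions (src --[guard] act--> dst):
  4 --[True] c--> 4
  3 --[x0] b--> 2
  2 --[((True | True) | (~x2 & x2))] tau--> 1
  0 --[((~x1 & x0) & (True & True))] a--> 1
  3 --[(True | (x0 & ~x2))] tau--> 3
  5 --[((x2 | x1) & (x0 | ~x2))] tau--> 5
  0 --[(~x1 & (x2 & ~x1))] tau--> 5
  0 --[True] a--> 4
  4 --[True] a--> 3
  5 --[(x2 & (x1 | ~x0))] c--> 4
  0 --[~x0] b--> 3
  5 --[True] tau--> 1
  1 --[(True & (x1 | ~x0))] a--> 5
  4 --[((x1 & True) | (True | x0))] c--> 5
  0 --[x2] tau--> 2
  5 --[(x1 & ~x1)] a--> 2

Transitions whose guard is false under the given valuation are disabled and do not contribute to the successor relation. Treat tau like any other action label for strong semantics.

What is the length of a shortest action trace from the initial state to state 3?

BFS to 3:
  depth 0: {0}
  depth 1: {2,4}
  depth 2: {1,3,5}
first hit 3 at d=2 via a·a

Answer: 2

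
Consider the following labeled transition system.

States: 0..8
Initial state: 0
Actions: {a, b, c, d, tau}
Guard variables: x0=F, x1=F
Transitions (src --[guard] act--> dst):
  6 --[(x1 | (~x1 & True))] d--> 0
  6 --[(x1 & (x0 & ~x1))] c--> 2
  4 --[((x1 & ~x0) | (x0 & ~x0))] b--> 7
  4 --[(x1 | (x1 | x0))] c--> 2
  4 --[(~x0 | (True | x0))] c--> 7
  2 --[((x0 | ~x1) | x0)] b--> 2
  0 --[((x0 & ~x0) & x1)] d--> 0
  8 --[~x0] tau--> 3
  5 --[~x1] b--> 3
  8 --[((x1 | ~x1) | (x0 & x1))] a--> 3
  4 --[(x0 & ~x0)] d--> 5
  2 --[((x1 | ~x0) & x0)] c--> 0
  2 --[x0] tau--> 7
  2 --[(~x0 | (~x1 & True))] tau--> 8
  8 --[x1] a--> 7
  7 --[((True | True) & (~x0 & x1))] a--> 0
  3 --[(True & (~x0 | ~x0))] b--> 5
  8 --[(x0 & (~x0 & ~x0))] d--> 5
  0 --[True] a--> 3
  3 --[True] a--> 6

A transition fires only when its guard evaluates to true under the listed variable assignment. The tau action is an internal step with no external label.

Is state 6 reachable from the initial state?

10 transition(s) survive guard evaluation.
depth 0: {0}
depth 1: {3}  total {0,3}
depth 2: {5,6}  total {0,3,5,6}
R = {0,3,5,6}
witness 6: a·a

Answer: REACHABLE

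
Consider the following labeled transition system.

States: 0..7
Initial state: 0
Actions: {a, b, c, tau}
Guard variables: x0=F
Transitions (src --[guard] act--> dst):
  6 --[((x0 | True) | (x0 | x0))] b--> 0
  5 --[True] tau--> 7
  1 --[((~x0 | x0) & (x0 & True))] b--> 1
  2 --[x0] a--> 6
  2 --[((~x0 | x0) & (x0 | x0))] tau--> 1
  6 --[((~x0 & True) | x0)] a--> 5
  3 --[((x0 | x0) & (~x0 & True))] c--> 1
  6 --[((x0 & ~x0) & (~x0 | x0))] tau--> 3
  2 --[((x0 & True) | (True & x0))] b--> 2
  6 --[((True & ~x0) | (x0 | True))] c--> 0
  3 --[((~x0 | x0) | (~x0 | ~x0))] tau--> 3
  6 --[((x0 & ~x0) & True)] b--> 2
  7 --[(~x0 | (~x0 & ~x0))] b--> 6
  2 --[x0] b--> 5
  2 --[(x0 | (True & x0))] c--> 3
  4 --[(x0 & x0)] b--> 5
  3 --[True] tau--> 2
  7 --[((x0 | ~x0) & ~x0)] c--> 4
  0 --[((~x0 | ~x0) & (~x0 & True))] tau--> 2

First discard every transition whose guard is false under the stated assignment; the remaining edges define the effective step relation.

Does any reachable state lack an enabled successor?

Reach set: {0,2}
  0: tau→2  [1 exit(s)]
  2: ∅  [STUCK]
witness 2: tau

Answer: DEADLOCK at state 2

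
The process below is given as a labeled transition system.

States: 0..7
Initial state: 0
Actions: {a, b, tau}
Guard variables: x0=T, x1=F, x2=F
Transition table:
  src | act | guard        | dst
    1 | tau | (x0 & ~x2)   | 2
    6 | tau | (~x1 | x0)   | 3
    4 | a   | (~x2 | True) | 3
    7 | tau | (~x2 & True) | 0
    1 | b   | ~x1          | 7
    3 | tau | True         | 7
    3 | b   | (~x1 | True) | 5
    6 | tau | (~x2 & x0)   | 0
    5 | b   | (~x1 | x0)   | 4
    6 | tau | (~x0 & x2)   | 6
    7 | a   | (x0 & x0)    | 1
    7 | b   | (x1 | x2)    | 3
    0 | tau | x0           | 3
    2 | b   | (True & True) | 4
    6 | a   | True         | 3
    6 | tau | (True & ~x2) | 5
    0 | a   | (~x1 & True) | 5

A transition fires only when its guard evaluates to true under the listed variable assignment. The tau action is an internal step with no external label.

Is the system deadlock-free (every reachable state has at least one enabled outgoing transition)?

Answer: DEADLOCK-FREE

Analysis:
Reach set: {0,1,2,3,4,5,7}
  0: a→5  tau→3  [2 out]
  1: b→7  tau→2  [2 out]
  2: b→4  [1 out]
  3: b→5  tau→7  [2 out]
  4: a→3  [1 out]
  5: b→4  [1 out]
  7: a→1  tau→0  [2 out]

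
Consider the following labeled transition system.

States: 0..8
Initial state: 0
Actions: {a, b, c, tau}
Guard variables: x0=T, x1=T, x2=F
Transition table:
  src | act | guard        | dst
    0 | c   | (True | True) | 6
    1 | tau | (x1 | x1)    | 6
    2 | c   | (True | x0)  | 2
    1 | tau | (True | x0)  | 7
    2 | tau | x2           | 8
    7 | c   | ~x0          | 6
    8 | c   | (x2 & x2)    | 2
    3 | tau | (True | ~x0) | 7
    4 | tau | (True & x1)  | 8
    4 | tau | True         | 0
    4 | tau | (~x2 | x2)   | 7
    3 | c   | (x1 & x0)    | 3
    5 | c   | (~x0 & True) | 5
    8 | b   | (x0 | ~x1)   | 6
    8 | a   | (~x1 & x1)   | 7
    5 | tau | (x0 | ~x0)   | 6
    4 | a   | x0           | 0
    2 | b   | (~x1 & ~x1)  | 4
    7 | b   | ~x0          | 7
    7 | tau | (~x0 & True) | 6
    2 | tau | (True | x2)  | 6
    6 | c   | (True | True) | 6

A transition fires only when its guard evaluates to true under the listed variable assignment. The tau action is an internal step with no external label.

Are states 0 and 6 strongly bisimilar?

Refine partition for ~:
  round 0: {{0,1,2,3,4,5,6,7,8}}
  round 1: {{0,6},{1,5},{2,3},{4},{7},{8}}
  round 2: {{0,6},{1},{2},{3},{4},{5},{7},{8}}
8 equivalence class(es) (converged in 3)
class of 0: {0,6}; class of 6: {0,6}

Answer: BISIMILAR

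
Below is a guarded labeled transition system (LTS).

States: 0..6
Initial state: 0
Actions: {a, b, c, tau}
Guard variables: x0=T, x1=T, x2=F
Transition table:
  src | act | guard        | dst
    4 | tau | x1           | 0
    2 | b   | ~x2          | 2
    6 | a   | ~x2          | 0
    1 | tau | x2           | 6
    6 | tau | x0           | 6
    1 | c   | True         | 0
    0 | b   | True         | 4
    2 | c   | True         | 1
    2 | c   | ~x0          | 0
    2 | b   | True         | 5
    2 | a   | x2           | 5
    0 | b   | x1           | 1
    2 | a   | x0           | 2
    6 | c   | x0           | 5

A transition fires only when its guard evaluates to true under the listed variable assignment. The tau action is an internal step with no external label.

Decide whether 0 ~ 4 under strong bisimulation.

Bisimulation quotient by refinement:
  round 0: {{0,1,2,3,4,5,6}}
  round 1: {{0},{1},{2},{3,5},{4},{6}}
Fixed point at round 2; 6 class(es).
[0]={0}  [4]={4}

Answer: NOT BISIMILAR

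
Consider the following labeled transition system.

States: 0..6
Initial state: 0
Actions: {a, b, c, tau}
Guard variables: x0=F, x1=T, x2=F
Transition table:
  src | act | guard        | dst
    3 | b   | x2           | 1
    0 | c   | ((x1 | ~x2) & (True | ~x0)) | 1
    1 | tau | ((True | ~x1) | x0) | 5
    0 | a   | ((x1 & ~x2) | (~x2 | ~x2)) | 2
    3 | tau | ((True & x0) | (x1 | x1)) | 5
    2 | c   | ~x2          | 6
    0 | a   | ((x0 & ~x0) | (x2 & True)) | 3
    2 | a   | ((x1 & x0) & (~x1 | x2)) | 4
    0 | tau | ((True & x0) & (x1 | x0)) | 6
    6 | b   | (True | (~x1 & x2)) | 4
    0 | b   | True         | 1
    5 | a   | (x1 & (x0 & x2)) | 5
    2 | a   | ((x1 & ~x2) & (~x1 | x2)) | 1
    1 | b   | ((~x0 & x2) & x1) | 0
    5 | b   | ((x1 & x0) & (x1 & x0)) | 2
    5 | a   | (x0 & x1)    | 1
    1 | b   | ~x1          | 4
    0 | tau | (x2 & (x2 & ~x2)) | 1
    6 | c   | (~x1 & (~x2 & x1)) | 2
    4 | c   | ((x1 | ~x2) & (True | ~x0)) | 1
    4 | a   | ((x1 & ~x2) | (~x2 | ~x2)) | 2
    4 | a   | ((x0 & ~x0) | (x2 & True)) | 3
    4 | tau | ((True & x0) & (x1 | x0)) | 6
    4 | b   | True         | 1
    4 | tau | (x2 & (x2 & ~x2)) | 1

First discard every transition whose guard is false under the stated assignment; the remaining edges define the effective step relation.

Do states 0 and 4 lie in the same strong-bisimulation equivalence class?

Compute ~ classes (split until stable):
  round 0: {{0,1,2,3,4,5,6}}
  round 1: {{0,4},{1,3},{2},{5},{6}}
5 equivalence class(es) (converged in 2)
class of 0: {0,4}; class of 4: {0,4}

Answer: BISIMILAR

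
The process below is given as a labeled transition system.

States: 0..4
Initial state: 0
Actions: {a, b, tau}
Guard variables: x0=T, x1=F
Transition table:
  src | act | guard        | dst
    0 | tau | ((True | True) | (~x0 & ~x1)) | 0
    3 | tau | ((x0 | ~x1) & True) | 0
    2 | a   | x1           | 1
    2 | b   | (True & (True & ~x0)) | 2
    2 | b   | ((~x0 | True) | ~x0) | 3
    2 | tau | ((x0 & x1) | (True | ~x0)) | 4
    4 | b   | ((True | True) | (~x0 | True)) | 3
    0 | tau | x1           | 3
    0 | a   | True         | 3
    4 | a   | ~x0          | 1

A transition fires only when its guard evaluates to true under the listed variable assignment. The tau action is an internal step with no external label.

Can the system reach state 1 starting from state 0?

Answer: UNREACHABLE

Working:
Guard filter leaves 6 enabled edge(s).
Layer 0: {0}
Layer 1: {3}  cumulative {0,3}
Reachable = {0,3}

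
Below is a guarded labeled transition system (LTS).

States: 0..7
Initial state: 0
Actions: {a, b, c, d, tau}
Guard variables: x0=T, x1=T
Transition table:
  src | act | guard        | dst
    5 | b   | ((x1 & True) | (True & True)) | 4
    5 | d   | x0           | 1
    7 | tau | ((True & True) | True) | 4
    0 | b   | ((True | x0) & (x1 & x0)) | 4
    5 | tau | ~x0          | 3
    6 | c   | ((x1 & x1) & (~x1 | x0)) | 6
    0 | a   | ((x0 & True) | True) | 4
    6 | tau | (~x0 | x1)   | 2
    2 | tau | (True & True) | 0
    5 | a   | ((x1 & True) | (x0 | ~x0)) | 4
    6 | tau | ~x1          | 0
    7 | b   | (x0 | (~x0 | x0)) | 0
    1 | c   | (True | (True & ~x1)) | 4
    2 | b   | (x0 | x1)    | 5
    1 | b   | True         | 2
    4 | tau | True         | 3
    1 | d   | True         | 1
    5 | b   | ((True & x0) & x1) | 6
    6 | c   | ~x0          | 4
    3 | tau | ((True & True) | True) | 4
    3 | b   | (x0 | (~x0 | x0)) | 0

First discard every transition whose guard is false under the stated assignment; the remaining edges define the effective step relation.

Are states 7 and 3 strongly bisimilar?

Bisimulation quotient by refinement:
  round 0: {{0,1,2,3,4,5,6,7}}
  round 1: {{0},{1},{2,3,7},{4},{5},{6}}
  round 2: {{0},{1},{2},{3,7},{4},{5},{6}}
7 equivalence class(es) (converged in 3)
7∈{3,7}, 3∈{3,7}

Answer: BISIMILAR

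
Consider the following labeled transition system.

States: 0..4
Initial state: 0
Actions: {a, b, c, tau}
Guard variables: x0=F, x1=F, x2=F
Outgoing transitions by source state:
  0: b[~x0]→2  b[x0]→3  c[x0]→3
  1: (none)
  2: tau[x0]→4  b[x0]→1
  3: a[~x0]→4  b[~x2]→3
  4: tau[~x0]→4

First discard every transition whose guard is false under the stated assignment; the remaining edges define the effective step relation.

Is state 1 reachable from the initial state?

Answer: UNREACHABLE

Analysis:
After dropping false guards: 4 live edges.
L0 = {0}
L1 = {2}  total {0,2}
R = {0,2}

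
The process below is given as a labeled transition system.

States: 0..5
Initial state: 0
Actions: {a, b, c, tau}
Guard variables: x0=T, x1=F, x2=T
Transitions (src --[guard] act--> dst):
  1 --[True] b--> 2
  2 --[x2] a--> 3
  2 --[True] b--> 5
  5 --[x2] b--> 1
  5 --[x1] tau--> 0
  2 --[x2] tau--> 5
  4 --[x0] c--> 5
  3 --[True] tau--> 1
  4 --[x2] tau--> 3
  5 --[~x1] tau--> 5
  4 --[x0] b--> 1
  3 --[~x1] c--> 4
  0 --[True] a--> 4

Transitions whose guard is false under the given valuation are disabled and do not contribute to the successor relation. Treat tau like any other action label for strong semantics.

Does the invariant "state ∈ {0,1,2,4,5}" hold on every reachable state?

Inv-set: {0,1,2,4,5}
R = {0,1,2,3,4,5}
  0: ok
  1: ok
  2: ok
  3: outside
  4: ok
  5: ok
reach 3 via a·tau — violates

Answer: INVARIANT VIOLATED at state 3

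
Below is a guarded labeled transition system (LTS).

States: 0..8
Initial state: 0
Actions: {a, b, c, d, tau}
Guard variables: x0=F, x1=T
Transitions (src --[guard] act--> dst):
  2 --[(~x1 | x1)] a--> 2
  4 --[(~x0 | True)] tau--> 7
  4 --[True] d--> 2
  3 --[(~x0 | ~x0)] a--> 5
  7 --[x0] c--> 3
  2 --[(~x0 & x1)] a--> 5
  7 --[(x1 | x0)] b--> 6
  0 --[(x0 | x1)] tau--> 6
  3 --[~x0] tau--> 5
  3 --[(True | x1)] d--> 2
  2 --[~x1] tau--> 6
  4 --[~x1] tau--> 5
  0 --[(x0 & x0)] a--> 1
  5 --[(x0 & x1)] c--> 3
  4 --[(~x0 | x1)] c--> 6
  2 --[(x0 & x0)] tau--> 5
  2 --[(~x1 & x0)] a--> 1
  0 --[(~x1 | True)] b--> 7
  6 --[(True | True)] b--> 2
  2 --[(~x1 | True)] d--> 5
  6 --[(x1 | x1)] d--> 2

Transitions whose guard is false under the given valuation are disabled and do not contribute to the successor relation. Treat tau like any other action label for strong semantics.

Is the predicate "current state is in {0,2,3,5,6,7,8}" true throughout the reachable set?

Answer: INVARIANT HOLDS

Analysis:
Safe = {0,2,3,5,6,7,8}
R = {0,2,5,6,7}
  0: ✓
  2: ✓
  5: ✓
  6: ✓
  7: ✓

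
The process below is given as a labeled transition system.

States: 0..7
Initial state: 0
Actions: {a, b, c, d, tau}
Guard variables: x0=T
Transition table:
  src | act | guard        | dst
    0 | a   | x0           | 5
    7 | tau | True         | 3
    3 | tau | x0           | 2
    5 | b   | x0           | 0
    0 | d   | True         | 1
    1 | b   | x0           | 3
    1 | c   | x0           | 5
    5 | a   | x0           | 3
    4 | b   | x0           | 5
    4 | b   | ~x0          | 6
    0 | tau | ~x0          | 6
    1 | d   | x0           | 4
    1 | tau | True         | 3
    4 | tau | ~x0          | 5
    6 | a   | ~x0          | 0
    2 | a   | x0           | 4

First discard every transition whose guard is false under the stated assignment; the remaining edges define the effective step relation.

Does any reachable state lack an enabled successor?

Answer: DEADLOCK-FREE

Working:
Reach set: {0,1,2,3,4,5}
  0: a→5  d→1  [2 exit(s)]
  1: b→3  c→5  d→4  tau→3  [4 exit(s)]
  2: a→4  [1 exit(s)]
  3: tau→2  [1 exit(s)]
  4: b→5  [1 exit(s)]
  5: a→3  b→0  [2 exit(s)]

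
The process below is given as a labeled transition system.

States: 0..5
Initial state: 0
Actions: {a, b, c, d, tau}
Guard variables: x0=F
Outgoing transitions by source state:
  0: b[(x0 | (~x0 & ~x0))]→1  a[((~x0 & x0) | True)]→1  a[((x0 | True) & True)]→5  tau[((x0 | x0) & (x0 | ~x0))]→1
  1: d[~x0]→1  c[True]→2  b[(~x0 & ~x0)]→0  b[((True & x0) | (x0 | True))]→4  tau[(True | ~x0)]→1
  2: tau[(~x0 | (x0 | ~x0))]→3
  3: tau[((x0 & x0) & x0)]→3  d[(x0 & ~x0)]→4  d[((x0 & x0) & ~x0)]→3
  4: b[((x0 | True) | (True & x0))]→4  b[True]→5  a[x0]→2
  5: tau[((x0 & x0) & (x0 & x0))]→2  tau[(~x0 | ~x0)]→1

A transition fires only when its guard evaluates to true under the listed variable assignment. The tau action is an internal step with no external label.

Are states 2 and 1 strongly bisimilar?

Compute ~ classes (split until stable):
  round 0: {{0,1,2,3,4,5}}
  round 1: {{0},{1},{2,5},{3},{4}}
  round 2: {{0},{1},{2},{3},{4},{5}}
Fixed point at round 3; 6 class(es).
[2]={2}  [1]={1}

Answer: NOT BISIMILAR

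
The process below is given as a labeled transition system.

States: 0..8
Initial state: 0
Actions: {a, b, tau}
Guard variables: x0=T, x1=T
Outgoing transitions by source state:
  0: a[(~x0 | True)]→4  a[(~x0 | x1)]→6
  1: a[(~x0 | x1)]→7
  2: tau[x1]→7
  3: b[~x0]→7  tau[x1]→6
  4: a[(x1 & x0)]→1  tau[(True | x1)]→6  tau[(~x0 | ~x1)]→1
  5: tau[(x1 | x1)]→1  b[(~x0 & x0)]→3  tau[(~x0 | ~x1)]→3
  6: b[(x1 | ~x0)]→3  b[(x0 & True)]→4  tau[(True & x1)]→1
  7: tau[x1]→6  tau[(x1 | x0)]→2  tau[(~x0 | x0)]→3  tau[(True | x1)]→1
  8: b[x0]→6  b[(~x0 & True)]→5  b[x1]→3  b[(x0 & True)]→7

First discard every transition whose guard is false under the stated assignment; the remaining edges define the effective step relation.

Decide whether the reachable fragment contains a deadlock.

Answer: DEADLOCK-FREE

Working:
R = {0,1,2,3,4,6,7}
  0: a→4  a→6  [deg 2]
  1: a→7  [deg 1]
  2: tau→7  [deg 1]
  3: tau→6  [deg 1]
  4: a→1  tau→6  [deg 2]
  6: b→3  b→4  tau→1  [deg 3]
  7: tau→1  tau→2  tau→3  tau→6  [deg 4]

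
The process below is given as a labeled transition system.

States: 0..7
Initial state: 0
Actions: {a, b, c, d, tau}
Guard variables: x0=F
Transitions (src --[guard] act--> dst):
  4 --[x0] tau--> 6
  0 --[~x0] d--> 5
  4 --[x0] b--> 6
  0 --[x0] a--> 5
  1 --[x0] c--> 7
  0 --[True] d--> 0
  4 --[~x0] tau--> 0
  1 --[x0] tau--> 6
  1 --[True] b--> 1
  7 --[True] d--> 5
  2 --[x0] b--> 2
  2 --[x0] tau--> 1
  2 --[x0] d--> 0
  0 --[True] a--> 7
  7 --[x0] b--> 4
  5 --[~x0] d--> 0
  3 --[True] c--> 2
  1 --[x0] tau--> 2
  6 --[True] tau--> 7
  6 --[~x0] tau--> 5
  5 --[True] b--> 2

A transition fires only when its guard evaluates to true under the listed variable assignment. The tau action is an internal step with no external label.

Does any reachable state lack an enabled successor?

Answer: DEADLOCK at state 2

Trace:
R = {0,2,5,7}
  0: a→7  d→0  d→5  [deg 3]
  2: ∅  [deadlock]
  5: b→2  d→0  [deg 2]
  7: d→5  [deg 1]
trace reaching 2: d·b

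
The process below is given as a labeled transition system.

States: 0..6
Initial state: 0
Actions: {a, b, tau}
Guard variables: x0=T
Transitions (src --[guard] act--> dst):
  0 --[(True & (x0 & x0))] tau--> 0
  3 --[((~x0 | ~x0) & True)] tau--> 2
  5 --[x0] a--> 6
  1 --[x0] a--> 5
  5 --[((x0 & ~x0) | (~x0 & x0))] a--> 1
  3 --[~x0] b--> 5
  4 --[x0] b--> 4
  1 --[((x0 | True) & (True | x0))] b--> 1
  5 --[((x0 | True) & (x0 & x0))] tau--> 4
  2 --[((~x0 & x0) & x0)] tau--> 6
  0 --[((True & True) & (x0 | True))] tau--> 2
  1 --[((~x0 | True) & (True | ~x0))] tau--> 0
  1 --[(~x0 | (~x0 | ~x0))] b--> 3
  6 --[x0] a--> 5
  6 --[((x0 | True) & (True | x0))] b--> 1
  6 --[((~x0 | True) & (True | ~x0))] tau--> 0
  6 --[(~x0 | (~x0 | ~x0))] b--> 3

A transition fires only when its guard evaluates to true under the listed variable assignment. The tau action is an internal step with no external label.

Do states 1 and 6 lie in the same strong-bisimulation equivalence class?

Compute ~ classes (split until stable):
  P[0] = {{0,1,2,3,4,5,6}}
  P[1] = {{0},{1,6},{2,3},{4},{5}}
stable after 2 split(s): 5 block(s)
[1]={1,6}  [6]={1,6}

Answer: BISIMILAR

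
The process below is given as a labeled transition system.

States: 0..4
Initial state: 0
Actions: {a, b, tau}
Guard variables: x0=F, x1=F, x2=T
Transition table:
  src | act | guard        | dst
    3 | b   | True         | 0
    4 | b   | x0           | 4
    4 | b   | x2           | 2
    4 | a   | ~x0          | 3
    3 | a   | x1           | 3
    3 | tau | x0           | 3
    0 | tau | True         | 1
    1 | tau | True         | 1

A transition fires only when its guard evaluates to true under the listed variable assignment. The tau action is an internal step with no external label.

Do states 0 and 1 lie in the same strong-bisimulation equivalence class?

Bisimulation quotient by refinement:
  π0 = {{0,1,2,3,4}}
  π1 = {{0,1},{2},{3},{4}}
4 equivalence class(es) (converged in 2)
class of 0: {0,1}; class of 1: {0,1}

Answer: BISIMILAR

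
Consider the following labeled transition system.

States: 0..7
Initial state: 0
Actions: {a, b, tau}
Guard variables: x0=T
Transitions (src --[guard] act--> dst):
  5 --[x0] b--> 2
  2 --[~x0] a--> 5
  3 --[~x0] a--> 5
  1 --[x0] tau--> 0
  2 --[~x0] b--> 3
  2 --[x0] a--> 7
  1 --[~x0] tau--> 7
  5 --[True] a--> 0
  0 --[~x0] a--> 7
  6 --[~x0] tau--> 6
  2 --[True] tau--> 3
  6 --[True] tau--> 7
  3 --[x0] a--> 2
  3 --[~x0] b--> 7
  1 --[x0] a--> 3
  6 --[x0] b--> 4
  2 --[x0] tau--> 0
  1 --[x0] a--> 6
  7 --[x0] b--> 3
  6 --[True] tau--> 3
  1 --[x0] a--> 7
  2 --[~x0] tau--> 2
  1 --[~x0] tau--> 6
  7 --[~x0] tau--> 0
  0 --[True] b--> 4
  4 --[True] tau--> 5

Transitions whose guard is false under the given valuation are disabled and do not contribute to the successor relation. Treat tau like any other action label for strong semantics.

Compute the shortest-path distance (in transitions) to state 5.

Answer: 2

Trace:
Layered search for 5:
  Layer 0: {0}
  Layer 1: {4}
  Layer 2: {5}
5 enters at depth 2; path b·tau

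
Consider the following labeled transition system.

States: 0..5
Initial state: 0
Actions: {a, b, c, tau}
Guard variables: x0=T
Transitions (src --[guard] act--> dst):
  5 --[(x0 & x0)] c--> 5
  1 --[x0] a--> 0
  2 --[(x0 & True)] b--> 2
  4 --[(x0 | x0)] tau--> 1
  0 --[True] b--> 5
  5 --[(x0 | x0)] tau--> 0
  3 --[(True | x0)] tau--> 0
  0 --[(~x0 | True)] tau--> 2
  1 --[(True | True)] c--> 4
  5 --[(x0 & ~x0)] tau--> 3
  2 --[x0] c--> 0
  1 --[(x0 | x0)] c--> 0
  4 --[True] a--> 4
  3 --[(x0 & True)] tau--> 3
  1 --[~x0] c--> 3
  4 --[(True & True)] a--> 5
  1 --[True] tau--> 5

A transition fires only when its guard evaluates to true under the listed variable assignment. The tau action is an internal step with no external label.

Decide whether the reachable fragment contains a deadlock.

Answer: DEADLOCK-FREE

Analysis:
R = {0,2,5}
  0: b→5  tau→2  [2 exit(s)]
  2: b→2  c→0  [2 exit(s)]
  5: c→5  tau→0  [2 exit(s)]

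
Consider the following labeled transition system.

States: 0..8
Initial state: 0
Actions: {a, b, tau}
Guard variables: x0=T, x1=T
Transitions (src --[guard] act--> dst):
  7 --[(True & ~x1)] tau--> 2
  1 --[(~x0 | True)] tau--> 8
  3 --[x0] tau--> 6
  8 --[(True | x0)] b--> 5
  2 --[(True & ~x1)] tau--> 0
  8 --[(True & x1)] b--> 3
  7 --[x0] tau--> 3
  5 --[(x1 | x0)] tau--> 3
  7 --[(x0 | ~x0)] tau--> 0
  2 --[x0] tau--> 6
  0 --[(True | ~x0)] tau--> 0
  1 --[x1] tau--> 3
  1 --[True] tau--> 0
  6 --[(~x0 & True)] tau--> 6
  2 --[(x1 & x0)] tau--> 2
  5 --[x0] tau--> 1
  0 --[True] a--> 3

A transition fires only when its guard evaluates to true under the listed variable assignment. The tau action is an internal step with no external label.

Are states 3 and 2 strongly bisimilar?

Bisimulation quotient by refinement:
  round 0: {{0,1,2,3,4,5,6,7,8}}
  round 1: {{0},{1,2,3,5,7},{4,6},{8}}
  round 2: {{0},{1},{2},{3},{4,6},{5},{7},{8}}
Fixed point at round 3; 8 class(es).
[3]={3}  [2]={2}

Answer: NOT BISIMILAR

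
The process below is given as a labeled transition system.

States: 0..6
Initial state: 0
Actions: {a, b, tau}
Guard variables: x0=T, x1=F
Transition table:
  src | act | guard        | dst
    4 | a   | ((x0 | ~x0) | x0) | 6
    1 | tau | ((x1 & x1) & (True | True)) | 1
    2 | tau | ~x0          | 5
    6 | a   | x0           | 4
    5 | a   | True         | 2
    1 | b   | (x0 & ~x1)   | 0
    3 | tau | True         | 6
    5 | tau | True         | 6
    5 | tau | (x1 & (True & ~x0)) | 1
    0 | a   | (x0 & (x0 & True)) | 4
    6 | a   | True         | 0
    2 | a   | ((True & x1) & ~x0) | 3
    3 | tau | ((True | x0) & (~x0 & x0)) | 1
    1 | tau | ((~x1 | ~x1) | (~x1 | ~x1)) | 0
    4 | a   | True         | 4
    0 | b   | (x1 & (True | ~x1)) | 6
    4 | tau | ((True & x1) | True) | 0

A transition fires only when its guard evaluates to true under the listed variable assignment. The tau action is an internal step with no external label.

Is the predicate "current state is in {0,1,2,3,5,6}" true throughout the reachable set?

Safe = {0,1,2,3,5,6}
Reach set: {0,4,6}
  0: safe
  4: outside
  6: safe
counterexample path to 4: a

Answer: INVARIANT VIOLATED at state 4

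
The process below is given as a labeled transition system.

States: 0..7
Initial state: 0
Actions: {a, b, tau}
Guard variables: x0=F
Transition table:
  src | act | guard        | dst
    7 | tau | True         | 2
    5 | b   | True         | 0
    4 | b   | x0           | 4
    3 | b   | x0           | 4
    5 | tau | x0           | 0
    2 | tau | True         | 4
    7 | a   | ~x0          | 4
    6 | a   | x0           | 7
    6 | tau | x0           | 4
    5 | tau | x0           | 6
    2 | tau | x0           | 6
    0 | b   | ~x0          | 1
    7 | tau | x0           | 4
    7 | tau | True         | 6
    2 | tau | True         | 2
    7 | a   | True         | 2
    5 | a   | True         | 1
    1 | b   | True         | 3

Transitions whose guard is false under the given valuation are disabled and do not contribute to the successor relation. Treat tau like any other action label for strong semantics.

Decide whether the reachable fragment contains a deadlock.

R = {0,1,3}
  0: b→1  [1 out]
  1: b→3  [1 out]
  3: ∅  [deadlock]
witness 3: b·b

Answer: DEADLOCK at state 3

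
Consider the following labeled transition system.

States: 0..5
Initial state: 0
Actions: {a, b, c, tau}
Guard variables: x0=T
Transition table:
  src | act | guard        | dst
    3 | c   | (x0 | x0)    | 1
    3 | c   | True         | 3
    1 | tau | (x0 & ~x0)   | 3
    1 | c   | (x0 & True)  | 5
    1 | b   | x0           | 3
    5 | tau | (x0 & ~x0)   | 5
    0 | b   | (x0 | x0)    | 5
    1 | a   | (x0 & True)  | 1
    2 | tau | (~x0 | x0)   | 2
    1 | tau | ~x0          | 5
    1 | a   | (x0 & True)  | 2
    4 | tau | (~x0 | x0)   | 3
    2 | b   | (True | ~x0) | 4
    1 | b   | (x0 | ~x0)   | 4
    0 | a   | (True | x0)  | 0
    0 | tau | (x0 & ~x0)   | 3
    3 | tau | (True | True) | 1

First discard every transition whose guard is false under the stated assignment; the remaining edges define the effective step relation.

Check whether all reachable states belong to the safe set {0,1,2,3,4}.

Inv-set: {0,1,2,3,4}
Reachable = {0,5}
  0: safe
  5: ✗ unsafe
witness against invariant: b → 5

Answer: INVARIANT VIOLATED at state 5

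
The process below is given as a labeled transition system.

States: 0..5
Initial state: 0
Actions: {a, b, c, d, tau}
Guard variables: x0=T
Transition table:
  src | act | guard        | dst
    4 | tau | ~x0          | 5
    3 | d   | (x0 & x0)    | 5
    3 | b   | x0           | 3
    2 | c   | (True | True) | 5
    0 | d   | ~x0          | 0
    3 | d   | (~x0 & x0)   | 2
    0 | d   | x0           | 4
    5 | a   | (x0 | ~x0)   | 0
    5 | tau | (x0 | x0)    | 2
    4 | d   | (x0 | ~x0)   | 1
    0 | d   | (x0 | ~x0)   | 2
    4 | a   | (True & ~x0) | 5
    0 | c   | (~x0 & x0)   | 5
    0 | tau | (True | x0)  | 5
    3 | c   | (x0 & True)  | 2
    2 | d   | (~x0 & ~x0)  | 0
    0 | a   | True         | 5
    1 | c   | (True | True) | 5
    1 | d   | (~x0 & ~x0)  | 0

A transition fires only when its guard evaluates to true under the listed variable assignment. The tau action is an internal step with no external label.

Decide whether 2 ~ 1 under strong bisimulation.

Bisimulation quotient by refinement:
  π0 = {{0,1,2,3,4,5}}
  π1 = {{0},{1,2},{3},{4},{5}}
Fixed point at round 2; 5 class(es).
[2]={1,2}  [1]={1,2}

Answer: BISIMILAR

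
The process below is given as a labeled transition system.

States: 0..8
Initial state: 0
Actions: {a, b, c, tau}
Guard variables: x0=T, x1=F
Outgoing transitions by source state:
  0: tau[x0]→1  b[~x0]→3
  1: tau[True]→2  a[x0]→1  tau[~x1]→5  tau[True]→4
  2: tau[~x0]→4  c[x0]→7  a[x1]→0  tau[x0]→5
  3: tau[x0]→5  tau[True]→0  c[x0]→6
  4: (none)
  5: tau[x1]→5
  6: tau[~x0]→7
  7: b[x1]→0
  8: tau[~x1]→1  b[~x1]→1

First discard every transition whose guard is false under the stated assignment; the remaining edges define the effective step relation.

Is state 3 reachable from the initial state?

Answer: UNREACHABLE

Working:
12 transition(s) survive guard evaluation.
Layer 0: {0}
Layer 1: {1}  now seen {0,1}
Layer 2: {2,4,5}  now seen {0,1,2,4,5}
Layer 3: {7}  now seen {0,1,2,4,5,7}
Reachable = {0,1,2,4,5,7}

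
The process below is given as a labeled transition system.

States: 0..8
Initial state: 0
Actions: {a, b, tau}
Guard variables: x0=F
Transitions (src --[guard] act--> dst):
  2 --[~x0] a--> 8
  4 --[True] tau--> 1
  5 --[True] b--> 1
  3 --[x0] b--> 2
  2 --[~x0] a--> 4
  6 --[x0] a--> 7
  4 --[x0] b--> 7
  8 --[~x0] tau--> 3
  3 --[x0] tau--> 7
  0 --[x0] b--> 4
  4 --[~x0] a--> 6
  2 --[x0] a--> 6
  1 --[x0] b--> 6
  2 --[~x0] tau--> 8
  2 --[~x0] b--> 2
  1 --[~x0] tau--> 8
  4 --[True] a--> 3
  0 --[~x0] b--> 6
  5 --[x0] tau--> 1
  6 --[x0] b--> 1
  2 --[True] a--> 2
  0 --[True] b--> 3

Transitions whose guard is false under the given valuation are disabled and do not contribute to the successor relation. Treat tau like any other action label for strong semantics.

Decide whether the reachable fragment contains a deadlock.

Answer: DEADLOCK at state 3

Analysis:
Reach set: {0,3,6}
  0: b→3  b→6  [2 exit(s)]
  3: ∅  [STUCK]
  6: ∅  [STUCK]
witness 3: b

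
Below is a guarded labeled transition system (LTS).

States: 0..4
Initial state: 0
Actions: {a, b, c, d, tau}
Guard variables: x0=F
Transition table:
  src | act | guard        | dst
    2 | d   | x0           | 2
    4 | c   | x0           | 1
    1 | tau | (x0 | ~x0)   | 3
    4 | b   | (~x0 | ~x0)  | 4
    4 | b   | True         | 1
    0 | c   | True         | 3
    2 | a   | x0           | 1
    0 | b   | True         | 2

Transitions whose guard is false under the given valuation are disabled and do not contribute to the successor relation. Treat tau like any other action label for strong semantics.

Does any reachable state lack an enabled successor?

Answer: DEADLOCK at state 2

Trace:
R = {0,2,3}
  0: b→2  c→3  [2 exit(s)]
  2: ∅  [no exit]
  3: ∅  [no exit]
witness 2: b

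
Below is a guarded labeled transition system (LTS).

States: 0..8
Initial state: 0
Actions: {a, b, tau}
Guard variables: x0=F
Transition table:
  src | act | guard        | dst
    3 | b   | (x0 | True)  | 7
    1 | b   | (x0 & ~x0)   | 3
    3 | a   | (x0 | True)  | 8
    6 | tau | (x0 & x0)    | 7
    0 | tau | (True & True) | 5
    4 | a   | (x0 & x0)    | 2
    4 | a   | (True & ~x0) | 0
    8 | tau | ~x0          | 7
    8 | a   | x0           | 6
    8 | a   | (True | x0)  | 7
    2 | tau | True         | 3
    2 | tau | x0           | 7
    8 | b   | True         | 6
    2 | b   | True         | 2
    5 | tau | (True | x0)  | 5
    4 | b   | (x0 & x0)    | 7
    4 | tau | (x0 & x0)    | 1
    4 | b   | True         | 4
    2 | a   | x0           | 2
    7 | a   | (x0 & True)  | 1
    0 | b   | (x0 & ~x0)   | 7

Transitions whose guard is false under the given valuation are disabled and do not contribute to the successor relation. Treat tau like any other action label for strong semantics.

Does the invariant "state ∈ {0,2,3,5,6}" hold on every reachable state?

Allowed set {0,2,3,5,6}
Reachable = {0,5}
  0: ok
  5: ok

Answer: INVARIANT HOLDS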